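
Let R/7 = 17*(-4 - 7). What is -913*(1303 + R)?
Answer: 5478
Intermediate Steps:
R = -1309 (R = 7*(17*(-4 - 7)) = 7*(17*(-11)) = 7*(-187) = -1309)
-913*(1303 + R) = -913*(1303 - 1309) = -913*(-6) = 5478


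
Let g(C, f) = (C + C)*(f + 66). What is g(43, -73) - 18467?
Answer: -19069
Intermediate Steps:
g(C, f) = 2*C*(66 + f) (g(C, f) = (2*C)*(66 + f) = 2*C*(66 + f))
g(43, -73) - 18467 = 2*43*(66 - 73) - 18467 = 2*43*(-7) - 18467 = -602 - 18467 = -19069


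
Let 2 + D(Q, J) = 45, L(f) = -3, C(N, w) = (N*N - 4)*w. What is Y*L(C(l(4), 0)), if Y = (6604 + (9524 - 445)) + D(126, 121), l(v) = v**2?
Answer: -47178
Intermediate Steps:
C(N, w) = w*(-4 + N**2) (C(N, w) = (N**2 - 4)*w = (-4 + N**2)*w = w*(-4 + N**2))
D(Q, J) = 43 (D(Q, J) = -2 + 45 = 43)
Y = 15726 (Y = (6604 + (9524 - 445)) + 43 = (6604 + 9079) + 43 = 15683 + 43 = 15726)
Y*L(C(l(4), 0)) = 15726*(-3) = -47178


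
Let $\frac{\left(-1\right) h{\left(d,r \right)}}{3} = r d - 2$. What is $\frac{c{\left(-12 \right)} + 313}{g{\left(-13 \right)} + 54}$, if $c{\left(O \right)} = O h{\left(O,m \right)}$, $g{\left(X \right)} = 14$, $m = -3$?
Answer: $\frac{1537}{68} \approx 22.603$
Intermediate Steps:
$h{\left(d,r \right)} = 6 - 3 d r$ ($h{\left(d,r \right)} = - 3 \left(r d - 2\right) = - 3 \left(d r - 2\right) = - 3 \left(-2 + d r\right) = 6 - 3 d r$)
$c{\left(O \right)} = O \left(6 + 9 O\right)$ ($c{\left(O \right)} = O \left(6 - 3 O \left(-3\right)\right) = O \left(6 + 9 O\right)$)
$\frac{c{\left(-12 \right)} + 313}{g{\left(-13 \right)} + 54} = \frac{3 \left(-12\right) \left(2 + 3 \left(-12\right)\right) + 313}{14 + 54} = \frac{3 \left(-12\right) \left(2 - 36\right) + 313}{68} = \left(3 \left(-12\right) \left(-34\right) + 313\right) \frac{1}{68} = \left(1224 + 313\right) \frac{1}{68} = 1537 \cdot \frac{1}{68} = \frac{1537}{68}$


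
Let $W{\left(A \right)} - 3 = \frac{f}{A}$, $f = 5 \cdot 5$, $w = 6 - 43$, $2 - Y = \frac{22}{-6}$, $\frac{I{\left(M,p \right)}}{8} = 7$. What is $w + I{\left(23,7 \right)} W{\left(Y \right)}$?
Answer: $\frac{6427}{17} \approx 378.06$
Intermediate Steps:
$I{\left(M,p \right)} = 56$ ($I{\left(M,p \right)} = 8 \cdot 7 = 56$)
$Y = \frac{17}{3}$ ($Y = 2 - \frac{22}{-6} = 2 - 22 \left(- \frac{1}{6}\right) = 2 - - \frac{11}{3} = 2 + \frac{11}{3} = \frac{17}{3} \approx 5.6667$)
$w = -37$ ($w = 6 - 43 = -37$)
$f = 25$
$W{\left(A \right)} = 3 + \frac{25}{A}$
$w + I{\left(23,7 \right)} W{\left(Y \right)} = -37 + 56 \left(3 + \frac{25}{\frac{17}{3}}\right) = -37 + 56 \left(3 + 25 \cdot \frac{3}{17}\right) = -37 + 56 \left(3 + \frac{75}{17}\right) = -37 + 56 \cdot \frac{126}{17} = -37 + \frac{7056}{17} = \frac{6427}{17}$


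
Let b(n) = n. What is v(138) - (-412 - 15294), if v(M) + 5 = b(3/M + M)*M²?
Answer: 2644187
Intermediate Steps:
v(M) = -5 + M²*(M + 3/M) (v(M) = -5 + (3/M + M)*M² = -5 + (M + 3/M)*M² = -5 + M²*(M + 3/M))
v(138) - (-412 - 15294) = (-5 + 138*(3 + 138²)) - (-412 - 15294) = (-5 + 138*(3 + 19044)) - 1*(-15706) = (-5 + 138*19047) + 15706 = (-5 + 2628486) + 15706 = 2628481 + 15706 = 2644187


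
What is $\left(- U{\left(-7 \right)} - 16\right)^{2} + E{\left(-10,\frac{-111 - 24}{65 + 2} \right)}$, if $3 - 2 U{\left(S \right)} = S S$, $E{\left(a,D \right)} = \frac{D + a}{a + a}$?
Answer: $\frac{13293}{268} \approx 49.601$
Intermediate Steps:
$E{\left(a,D \right)} = \frac{D + a}{2 a}$
$U{\left(S \right)} = \frac{3}{2} - \frac{S^{2}}{2}$ ($U{\left(S \right)} = \frac{3}{2} - \frac{S S}{2} = \frac{3}{2} - \frac{S^{2}}{2}$)
$\left(- U{\left(-7 \right)} - 16\right)^{2} + E{\left(-10,\frac{-111 - 24}{65 + 2} \right)} = \left(- (\frac{3}{2} - \frac{\left(-7\right)^{2}}{2}) - 16\right)^{2} + \frac{\frac{-111 - 24}{65 + 2} - 10}{2 \left(-10\right)} = \left(- (\frac{3}{2} - \frac{49}{2}) - 16\right)^{2} + \frac{1}{2} \left(- \frac{1}{10}\right) \left(- \frac{135}{67} - 10\right) = \left(- (\frac{3}{2} - \frac{49}{2}) - 16\right)^{2} + \frac{1}{2} \left(- \frac{1}{10}\right) \left(\left(-135\right) \frac{1}{67} - 10\right) = \left(\left(-1\right) \left(-23\right) - 16\right)^{2} + \frac{1}{2} \left(- \frac{1}{10}\right) \left(- \frac{135}{67} - 10\right) = \left(23 - 16\right)^{2} + \frac{1}{2} \left(- \frac{1}{10}\right) \left(- \frac{805}{67}\right) = 7^{2} + \frac{161}{268} = 49 + \frac{161}{268} = \frac{13293}{268}$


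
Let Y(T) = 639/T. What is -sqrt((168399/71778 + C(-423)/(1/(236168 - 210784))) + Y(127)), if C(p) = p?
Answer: -9*I*sqrt(24978518010655022)/434086 ≈ -3276.8*I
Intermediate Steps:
-sqrt((168399/71778 + C(-423)/(1/(236168 - 210784))) + Y(127)) = -sqrt((168399/71778 - 423/(1/(236168 - 210784))) + 639/127) = -sqrt((168399*(1/71778) - 423/(1/25384)) + 639*(1/127)) = -sqrt((8019/3418 - 423/1/25384) + 639/127) = -sqrt((8019/3418 - 423*25384) + 639/127) = -sqrt((8019/3418 - 10737432) + 639/127) = -sqrt(-36700534557/3418 + 639/127) = -sqrt(-4660965704637/434086) = -9*I*sqrt(24978518010655022)/434086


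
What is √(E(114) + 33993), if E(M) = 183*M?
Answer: 3*√6095 ≈ 234.21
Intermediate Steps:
√(E(114) + 33993) = √(183*114 + 33993) = √(20862 + 33993) = √54855 = 3*√6095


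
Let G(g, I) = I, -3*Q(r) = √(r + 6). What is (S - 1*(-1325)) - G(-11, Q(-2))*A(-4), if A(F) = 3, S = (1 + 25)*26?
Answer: 2003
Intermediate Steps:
Q(r) = -√(6 + r)/3 (Q(r) = -√(r + 6)/3 = -√(6 + r)/3)
S = 676 (S = 26*26 = 676)
(S - 1*(-1325)) - G(-11, Q(-2))*A(-4) = (676 - 1*(-1325)) - (-√(6 - 2)/3)*3 = (676 + 1325) - (-√4/3)*3 = 2001 - (-⅓*2)*3 = 2001 - (-2)*3/3 = 2001 - 1*(-2) = 2001 + 2 = 2003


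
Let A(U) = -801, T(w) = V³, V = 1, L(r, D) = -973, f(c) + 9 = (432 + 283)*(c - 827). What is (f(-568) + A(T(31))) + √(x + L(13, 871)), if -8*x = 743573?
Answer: -998235 + I*√1502714/4 ≈ -9.9824e+5 + 306.46*I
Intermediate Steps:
f(c) = -591314 + 715*c (f(c) = -9 + (432 + 283)*(c - 827) = -9 + 715*(-827 + c) = -9 + (-591305 + 715*c) = -591314 + 715*c)
T(w) = 1 (T(w) = 1³ = 1)
x = -743573/8 (x = -⅛*743573 = -743573/8 ≈ -92947.)
(f(-568) + A(T(31))) + √(x + L(13, 871)) = ((-591314 + 715*(-568)) - 801) + √(-743573/8 - 973) = ((-591314 - 406120) - 801) + √(-751357/8) = (-997434 - 801) + I*√1502714/4 = -998235 + I*√1502714/4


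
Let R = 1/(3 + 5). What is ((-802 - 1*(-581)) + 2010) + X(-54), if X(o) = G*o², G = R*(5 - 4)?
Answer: 4307/2 ≈ 2153.5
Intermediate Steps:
R = ⅛ (R = 1/8 = ⅛ ≈ 0.12500)
G = ⅛ (G = (5 - 4)/8 = (⅛)*1 = ⅛ ≈ 0.12500)
X(o) = o²/8
((-802 - 1*(-581)) + 2010) + X(-54) = ((-802 - 1*(-581)) + 2010) + (⅛)*(-54)² = ((-802 + 581) + 2010) + (⅛)*2916 = (-221 + 2010) + 729/2 = 1789 + 729/2 = 4307/2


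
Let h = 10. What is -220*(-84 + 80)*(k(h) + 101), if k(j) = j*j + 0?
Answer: 176880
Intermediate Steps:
k(j) = j² (k(j) = j² + 0 = j²)
-220*(-84 + 80)*(k(h) + 101) = -220*(-84 + 80)*(10² + 101) = -(-880)*(100 + 101) = -(-880)*201 = -220*(-804) = 176880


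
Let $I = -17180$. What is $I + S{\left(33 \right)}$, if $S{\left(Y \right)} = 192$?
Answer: $-16988$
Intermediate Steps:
$I + S{\left(33 \right)} = -17180 + 192 = -16988$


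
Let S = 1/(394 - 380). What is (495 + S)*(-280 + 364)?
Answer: 41586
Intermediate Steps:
S = 1/14 ≈ 0.071429
(495 + S)*(-280 + 364) = (495 + 1/14)*(-280 + 364) = (6931/14)*84 = 41586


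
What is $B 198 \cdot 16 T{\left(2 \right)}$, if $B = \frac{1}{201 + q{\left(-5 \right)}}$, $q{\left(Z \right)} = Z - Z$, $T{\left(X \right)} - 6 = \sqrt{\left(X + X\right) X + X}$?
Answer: $\frac{6336}{67} + \frac{1056 \sqrt{10}}{67} \approx 144.41$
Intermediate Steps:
$T{\left(X \right)} = 6 + \sqrt{X + 2 X^{2}}$ ($T{\left(X \right)} = 6 + \sqrt{\left(X + X\right) X + X} = 6 + \sqrt{2 X X + X} = 6 + \sqrt{2 X^{2} + X} = 6 + \sqrt{X + 2 X^{2}}$)
$q{\left(Z \right)} = 0$
$B = \frac{1}{201}$ ($B = \frac{1}{201 + 0} = \frac{1}{201} \approx 0.0049751$)
$B 198 \cdot 16 T{\left(2 \right)} = \frac{1}{201} \cdot 198 \cdot 16 \left(6 + \sqrt{2 \left(1 + 2 \cdot 2\right)}\right) = \frac{66 \cdot 16 \left(6 + \sqrt{2 \left(1 + 4\right)}\right)}{67} = \frac{66 \cdot 16 \left(6 + \sqrt{2 \cdot 5}\right)}{67} = \frac{66 \cdot 16 \left(6 + \sqrt{10}\right)}{67} = \frac{66 \left(96 + 16 \sqrt{10}\right)}{67} = \frac{6336}{67} + \frac{1056 \sqrt{10}}{67}$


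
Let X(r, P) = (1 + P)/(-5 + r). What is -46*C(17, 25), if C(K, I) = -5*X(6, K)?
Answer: 4140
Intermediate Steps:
X(r, P) = (1 + P)/(-5 + r)
C(K, I) = -5 - 5*K (C(K, I) = -5*(1 + K)/(-5 + 6) = -5*(1 + K)/1 = -5*(1 + K) = -5 - 5*K)
-46*C(17, 25) = -46*(-5 - 5*17) = -46*(-5 - 85) = -46*(-90) = 4140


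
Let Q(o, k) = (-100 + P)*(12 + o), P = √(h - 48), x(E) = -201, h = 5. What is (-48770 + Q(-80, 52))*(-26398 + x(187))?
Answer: 1116360030 + 1808732*I*√43 ≈ 1.1164e+9 + 1.1861e+7*I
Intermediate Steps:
P = I*√43 (P = √(5 - 48) = √(-43) = I*√43 ≈ 6.5574*I)
Q(o, k) = (-100 + I*√43)*(12 + o)
(-48770 + Q(-80, 52))*(-26398 + x(187)) = (-48770 + (-1200 - 100*(-80) + 12*I*√43 + I*(-80)*√43))*(-26398 - 201) = (-48770 + (-1200 + 8000 + 12*I*√43 - 80*I*√43))*(-26599) = (-48770 + (6800 - 68*I*√43))*(-26599) = (-41970 - 68*I*√43)*(-26599) = 1116360030 + 1808732*I*√43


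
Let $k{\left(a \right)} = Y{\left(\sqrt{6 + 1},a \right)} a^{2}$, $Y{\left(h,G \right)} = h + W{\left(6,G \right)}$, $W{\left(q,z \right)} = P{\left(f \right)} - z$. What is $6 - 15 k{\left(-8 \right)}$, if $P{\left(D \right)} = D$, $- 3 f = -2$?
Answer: $-8314 - 960 \sqrt{7} \approx -10854.0$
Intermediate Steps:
$f = \frac{2}{3}$ ($f = \left(- \frac{1}{3}\right) \left(-2\right) = \frac{2}{3} \approx 0.66667$)
$W{\left(q,z \right)} = \frac{2}{3} - z$
$Y{\left(h,G \right)} = \frac{2}{3} + h - G$ ($Y{\left(h,G \right)} = h - \left(- \frac{2}{3} + G\right) = \frac{2}{3} + h - G$)
$k{\left(a \right)} = a^{2} \left(\frac{2}{3} + \sqrt{7} - a\right)$ ($k{\left(a \right)} = \left(\frac{2}{3} + \sqrt{6 + 1} - a\right) a^{2} = \left(\frac{2}{3} + \sqrt{7} - a\right) a^{2} = a^{2} \left(\frac{2}{3} + \sqrt{7} - a\right)$)
$6 - 15 k{\left(-8 \right)} = 6 - 15 \left(-8\right)^{2} \left(\frac{2}{3} + \sqrt{7} - -8\right) = 6 - 15 \cdot 64 \left(\frac{2}{3} + \sqrt{7} + 8\right) = 6 - 15 \cdot 64 \left(\frac{26}{3} + \sqrt{7}\right) = 6 - 15 \left(\frac{1664}{3} + 64 \sqrt{7}\right) = 6 - \left(8320 + 960 \sqrt{7}\right) = -8314 - 960 \sqrt{7}$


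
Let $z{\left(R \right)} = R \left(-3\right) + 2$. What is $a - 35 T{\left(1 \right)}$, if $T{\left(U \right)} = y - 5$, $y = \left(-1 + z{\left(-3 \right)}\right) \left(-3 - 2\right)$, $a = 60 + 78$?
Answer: $2063$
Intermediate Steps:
$z{\left(R \right)} = 2 - 3 R$ ($z{\left(R \right)} = - 3 R + 2 = 2 - 3 R$)
$a = 138$
$y = -50$ ($y = \left(-1 + \left(2 - -9\right)\right) \left(-3 - 2\right) = \left(-1 + \left(2 + 9\right)\right) \left(-5\right) = \left(-1 + 11\right) \left(-5\right) = 10 \left(-5\right) = -50$)
$T{\left(U \right)} = -55$ ($T{\left(U \right)} = -50 - 5 = -55$)
$a - 35 T{\left(1 \right)} = 138 - -1925 = 138 + 1925 = 2063$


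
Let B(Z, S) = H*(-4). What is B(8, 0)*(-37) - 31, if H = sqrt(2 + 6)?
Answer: -31 + 296*sqrt(2) ≈ 387.61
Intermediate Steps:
H = 2*sqrt(2) (H = sqrt(8) = 2*sqrt(2) ≈ 2.8284)
B(Z, S) = -8*sqrt(2) (B(Z, S) = (2*sqrt(2))*(-4) = -8*sqrt(2))
B(8, 0)*(-37) - 31 = -8*sqrt(2)*(-37) - 31 = 296*sqrt(2) - 31 = -31 + 296*sqrt(2)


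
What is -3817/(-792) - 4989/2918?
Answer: 326669/105048 ≈ 3.1097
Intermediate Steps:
-3817/(-792) - 4989/2918 = -3817*(-1/792) - 4989*1/2918 = 347/72 - 4989/2918 = 326669/105048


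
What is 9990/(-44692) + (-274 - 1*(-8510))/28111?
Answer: 43627211/628168406 ≈ 0.069451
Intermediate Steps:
9990/(-44692) + (-274 - 1*(-8510))/28111 = 9990*(-1/44692) + (-274 + 8510)*(1/28111) = -4995/22346 + 8236*(1/28111) = -4995/22346 + 8236/28111 = 43627211/628168406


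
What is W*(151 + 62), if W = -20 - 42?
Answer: -13206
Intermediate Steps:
W = -62
W*(151 + 62) = -62*(151 + 62) = -62*213 = -13206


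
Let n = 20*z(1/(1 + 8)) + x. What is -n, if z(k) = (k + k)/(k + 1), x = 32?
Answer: -36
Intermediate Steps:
z(k) = 2*k/(1 + k) (z(k) = (2*k)/(1 + k) = 2*k/(1 + k))
n = 36 (n = 20*(2/((1 + 8)*(1 + 1/(1 + 8)))) + 32 = 20*(2/(9*(1 + 1/9))) + 32 = 20*(2*(⅑)/(1 + ⅑)) + 32 = 20*(2*(⅑)/(10/9)) + 32 = 20*(2*(⅑)*(9/10)) + 32 = 20*(⅕) + 32 = 4 + 32 = 36)
-n = -1*36 = -36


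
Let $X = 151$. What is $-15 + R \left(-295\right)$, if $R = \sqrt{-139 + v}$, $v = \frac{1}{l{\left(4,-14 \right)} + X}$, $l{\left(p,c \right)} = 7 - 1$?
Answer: $-15 - \frac{295 i \sqrt{3426054}}{157} \approx -15.0 - 3477.9 i$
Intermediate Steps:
$l{\left(p,c \right)} = 6$ ($l{\left(p,c \right)} = 7 - 1 = 6$)
$v = \frac{1}{157}$ ($v = \frac{1}{6 + 151} = \frac{1}{157} \approx 0.0063694$)
$R = \frac{i \sqrt{3426054}}{157}$ ($R = \sqrt{-139 + \frac{1}{157}} = \sqrt{- \frac{21822}{157}} = \frac{i \sqrt{3426054}}{157} \approx 11.79 i$)
$-15 + R \left(-295\right) = -15 + \frac{i \sqrt{3426054}}{157} \left(-295\right) = -15 - \frac{295 i \sqrt{3426054}}{157}$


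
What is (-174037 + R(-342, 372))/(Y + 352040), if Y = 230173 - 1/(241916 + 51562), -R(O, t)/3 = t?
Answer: -4673050194/15533336983 ≈ -0.30084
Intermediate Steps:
R(O, t) = -3*t
Y = 67550711693/293478 (Y = 230173 - 1/293478 = 67550711693/293478 ≈ 2.3017e+5)
(-174037 + R(-342, 372))/(Y + 352040) = (-174037 - 3*372)/(67550711693/293478 + 352040) = (-174037 - 1116)/(170866706813/293478) = -175153*293478/170866706813 = -4673050194/15533336983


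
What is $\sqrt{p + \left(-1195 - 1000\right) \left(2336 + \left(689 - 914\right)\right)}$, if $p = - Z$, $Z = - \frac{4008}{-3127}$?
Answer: $\frac{i \sqrt{45308391083221}}{3127} \approx 2152.6 i$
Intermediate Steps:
$Z = \frac{4008}{3127}$ ($Z = \left(-4008\right) \left(- \frac{1}{3127}\right) = \frac{4008}{3127} \approx 1.2817$)
$p = - \frac{4008}{3127}$ ($p = \left(-1\right) \frac{4008}{3127} = - \frac{4008}{3127} \approx -1.2817$)
$\sqrt{p + \left(-1195 - 1000\right) \left(2336 + \left(689 - 914\right)\right)} = \sqrt{- \frac{4008}{3127} + \left(-1195 - 1000\right) \left(2336 + \left(689 - 914\right)\right)} = \sqrt{- \frac{4008}{3127} - 2195 \left(2336 + \left(689 - 914\right)\right)} = \sqrt{- \frac{4008}{3127} - 2195 \left(2336 - 225\right)} = \sqrt{- \frac{4008}{3127} - 4633645} = \sqrt{- \frac{14489411923}{3127}} = \frac{i \sqrt{45308391083221}}{3127}$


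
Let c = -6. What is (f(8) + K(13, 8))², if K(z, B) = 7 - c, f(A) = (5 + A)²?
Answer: 33124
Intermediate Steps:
K(z, B) = 13 (K(z, B) = 7 - 1*(-6) = 7 + 6 = 13)
(f(8) + K(13, 8))² = ((5 + 8)² + 13)² = (13² + 13)² = (169 + 13)² = 182² = 33124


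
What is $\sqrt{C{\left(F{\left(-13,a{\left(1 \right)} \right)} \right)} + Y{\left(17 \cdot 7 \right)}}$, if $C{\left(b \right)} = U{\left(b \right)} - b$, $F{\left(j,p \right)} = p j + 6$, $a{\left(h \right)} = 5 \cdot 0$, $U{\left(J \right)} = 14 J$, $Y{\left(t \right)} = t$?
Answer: $\sqrt{197} \approx 14.036$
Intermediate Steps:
$a{\left(h \right)} = 0$
$F{\left(j,p \right)} = 6 + j p$ ($F{\left(j,p \right)} = j p + 6 = 6 + j p$)
$C{\left(b \right)} = 13 b$ ($C{\left(b \right)} = 14 b - b = 13 b$)
$\sqrt{C{\left(F{\left(-13,a{\left(1 \right)} \right)} \right)} + Y{\left(17 \cdot 7 \right)}} = \sqrt{13 \left(6 - 0\right) + 17 \cdot 7} = \sqrt{13 \left(6 + 0\right) + 119} = \sqrt{13 \cdot 6 + 119} = \sqrt{78 + 119} = \sqrt{197}$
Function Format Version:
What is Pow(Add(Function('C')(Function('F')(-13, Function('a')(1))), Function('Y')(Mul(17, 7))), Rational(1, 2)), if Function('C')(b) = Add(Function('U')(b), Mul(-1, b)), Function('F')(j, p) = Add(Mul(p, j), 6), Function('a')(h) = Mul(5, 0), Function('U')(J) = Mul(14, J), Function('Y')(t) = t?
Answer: Pow(197, Rational(1, 2)) ≈ 14.036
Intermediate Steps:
Function('a')(h) = 0
Function('F')(j, p) = Add(6, Mul(j, p)) (Function('F')(j, p) = Add(Mul(j, p), 6) = Add(6, Mul(j, p)))
Function('C')(b) = Mul(13, b) (Function('C')(b) = Add(Mul(14, b), Mul(-1, b)) = Mul(13, b))
Pow(Add(Function('C')(Function('F')(-13, Function('a')(1))), Function('Y')(Mul(17, 7))), Rational(1, 2)) = Pow(Add(Mul(13, Add(6, Mul(-13, 0))), Mul(17, 7)), Rational(1, 2)) = Pow(Add(Mul(13, Add(6, 0)), 119), Rational(1, 2)) = Pow(Add(Mul(13, 6), 119), Rational(1, 2)) = Pow(Add(78, 119), Rational(1, 2)) = Pow(197, Rational(1, 2))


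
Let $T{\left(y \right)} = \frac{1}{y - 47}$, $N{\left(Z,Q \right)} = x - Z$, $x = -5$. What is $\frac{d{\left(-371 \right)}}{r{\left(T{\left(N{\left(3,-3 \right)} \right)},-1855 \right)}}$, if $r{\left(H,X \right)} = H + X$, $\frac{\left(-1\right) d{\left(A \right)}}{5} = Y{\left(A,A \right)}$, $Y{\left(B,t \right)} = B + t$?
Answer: $- \frac{102025}{51013} \approx -2.0$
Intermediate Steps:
$N{\left(Z,Q \right)} = -5 - Z$
$T{\left(y \right)} = \frac{1}{-47 + y}$
$d{\left(A \right)} = - 10 A$ ($d{\left(A \right)} = - 5 \left(A + A\right) = - 5 \cdot 2 A = - 10 A$)
$\frac{d{\left(-371 \right)}}{r{\left(T{\left(N{\left(3,-3 \right)} \right)},-1855 \right)}} = \frac{\left(-10\right) \left(-371\right)}{\frac{1}{-47 - 8} - 1855} = \frac{3710}{\frac{1}{-47 - 8} - 1855} = \frac{3710}{\frac{1}{-55} - 1855} = \frac{3710}{- \frac{1}{55} - 1855} = \frac{3710}{- \frac{102026}{55}} = 3710 \left(- \frac{55}{102026}\right) = - \frac{102025}{51013}$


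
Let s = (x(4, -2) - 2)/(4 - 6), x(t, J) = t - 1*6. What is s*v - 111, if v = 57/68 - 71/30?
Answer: -58169/510 ≈ -114.06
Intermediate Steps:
x(t, J) = -6 + t (x(t, J) = t - 6 = -6 + t)
v = -1559/1020 (v = 57*(1/68) - 71*1/30 = 57/68 - 71/30 = -1559/1020 ≈ -1.5284)
s = 2 (s = ((-6 + 4) - 2)/(4 - 6) = (-2 - 2)/(-2) = -4*(-½) = 2)
s*v - 111 = 2*(-1559/1020) - 111 = -1559/510 - 111 = -58169/510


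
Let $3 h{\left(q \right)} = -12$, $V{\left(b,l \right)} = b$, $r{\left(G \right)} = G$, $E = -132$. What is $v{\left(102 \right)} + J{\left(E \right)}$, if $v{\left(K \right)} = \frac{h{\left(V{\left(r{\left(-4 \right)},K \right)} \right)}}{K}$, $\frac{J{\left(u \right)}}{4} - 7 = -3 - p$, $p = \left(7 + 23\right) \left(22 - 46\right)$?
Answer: $\frac{147694}{51} \approx 2896.0$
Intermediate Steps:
$p = -720$ ($p = 30 \left(-24\right) = -720$)
$J{\left(u \right)} = 2896$ ($J{\left(u \right)} = 28 + 4 \left(-3 - -720\right) = 28 + 4 \left(-3 + 720\right) = 28 + 4 \cdot 717 = 28 + 2868 = 2896$)
$h{\left(q \right)} = -4$ ($h{\left(q \right)} = \frac{1}{3} \left(-12\right) = -4$)
$v{\left(K \right)} = - \frac{4}{K}$
$v{\left(102 \right)} + J{\left(E \right)} = - \frac{4}{102} + 2896 = \left(-4\right) \frac{1}{102} + 2896 = - \frac{2}{51} + 2896 = \frac{147694}{51}$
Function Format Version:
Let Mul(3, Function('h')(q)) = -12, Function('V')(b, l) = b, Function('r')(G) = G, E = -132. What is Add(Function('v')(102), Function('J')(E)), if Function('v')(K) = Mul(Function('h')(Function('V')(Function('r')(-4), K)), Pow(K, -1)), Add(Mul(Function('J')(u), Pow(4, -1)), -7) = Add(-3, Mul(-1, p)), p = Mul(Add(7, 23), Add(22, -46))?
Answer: Rational(147694, 51) ≈ 2896.0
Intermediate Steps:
p = -720 (p = Mul(30, -24) = -720)
Function('J')(u) = 2896 (Function('J')(u) = Add(28, Mul(4, Add(-3, Mul(-1, -720)))) = Add(28, Mul(4, Add(-3, 720))) = Add(28, Mul(4, 717)) = Add(28, 2868) = 2896)
Function('h')(q) = -4 (Function('h')(q) = Mul(Rational(1, 3), -12) = -4)
Function('v')(K) = Mul(-4, Pow(K, -1))
Add(Function('v')(102), Function('J')(E)) = Add(Mul(-4, Pow(102, -1)), 2896) = Add(Mul(-4, Rational(1, 102)), 2896) = Add(Rational(-2, 51), 2896) = Rational(147694, 51)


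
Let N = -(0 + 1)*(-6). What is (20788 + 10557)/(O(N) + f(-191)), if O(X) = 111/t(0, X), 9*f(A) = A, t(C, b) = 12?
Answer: -1128420/431 ≈ -2618.1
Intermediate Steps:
N = 6 (N = -1*1*(-6) = -1*(-6) = 6)
f(A) = A/9
O(X) = 37/4 (O(X) = 111/12 = 111*(1/12) = 37/4)
(20788 + 10557)/(O(N) + f(-191)) = (20788 + 10557)/(37/4 + (⅑)*(-191)) = 31345/(37/4 - 191/9) = 31345/(-431/36) = 31345*(-36/431) = -1128420/431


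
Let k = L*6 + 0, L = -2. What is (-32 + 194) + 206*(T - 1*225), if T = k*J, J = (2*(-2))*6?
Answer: 13140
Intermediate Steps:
J = -24 (J = -4*6 = -24)
k = -12 (k = -2*6 + 0 = -12 + 0 = -12)
T = 288 (T = -12*(-24) = 288)
(-32 + 194) + 206*(T - 1*225) = (-32 + 194) + 206*(288 - 1*225) = 162 + 206*(288 - 225) = 162 + 206*63 = 162 + 12978 = 13140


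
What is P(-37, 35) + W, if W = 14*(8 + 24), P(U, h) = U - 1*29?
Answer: 382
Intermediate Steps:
P(U, h) = -29 + U (P(U, h) = U - 29 = -29 + U)
W = 448 (W = 14*32 = 448)
P(-37, 35) + W = (-29 - 37) + 448 = -66 + 448 = 382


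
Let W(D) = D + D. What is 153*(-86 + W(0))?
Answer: -13158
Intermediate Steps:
W(D) = 2*D
153*(-86 + W(0)) = 153*(-86 + 2*0) = 153*(-86 + 0) = 153*(-86) = -13158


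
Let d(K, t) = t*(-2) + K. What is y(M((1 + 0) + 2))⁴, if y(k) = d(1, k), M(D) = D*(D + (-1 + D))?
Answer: 707281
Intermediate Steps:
d(K, t) = K - 2*t (d(K, t) = -2*t + K = K - 2*t)
M(D) = D*(-1 + 2*D)
y(k) = 1 - 2*k
y(M((1 + 0) + 2))⁴ = (1 - 2*((1 + 0) + 2)*(-1 + 2*((1 + 0) + 2)))⁴ = (1 - 2*(1 + 2)*(-1 + 2*(1 + 2)))⁴ = (1 - 6*(-1 + 2*3))⁴ = (1 - 6*(-1 + 6))⁴ = (1 - 6*5)⁴ = (1 - 2*15)⁴ = (1 - 30)⁴ = (-29)⁴ = 707281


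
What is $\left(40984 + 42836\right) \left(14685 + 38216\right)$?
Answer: $4434161820$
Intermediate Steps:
$\left(40984 + 42836\right) \left(14685 + 38216\right) = 83820 \cdot 52901 = 4434161820$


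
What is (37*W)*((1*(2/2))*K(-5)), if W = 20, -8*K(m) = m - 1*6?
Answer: 2035/2 ≈ 1017.5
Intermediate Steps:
K(m) = ¾ - m/8 (K(m) = -(m - 1*6)/8 = -(m - 6)/8 = -(-6 + m)/8 = ¾ - m/8)
(37*W)*((1*(2/2))*K(-5)) = (37*20)*((1*(2/2))*(¾ - ⅛*(-5))) = 740*((1*(2*(½)))*(¾ + 5/8)) = 740*((1*1)*(11/8)) = 740*(1*(11/8)) = 740*(11/8) = 2035/2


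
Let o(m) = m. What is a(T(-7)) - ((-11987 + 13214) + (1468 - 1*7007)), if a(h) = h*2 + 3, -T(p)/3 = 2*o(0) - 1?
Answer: 4321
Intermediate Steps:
T(p) = 3 (T(p) = -3*(2*0 - 1) = -3*(0 - 1) = -3*(-1) = 3)
a(h) = 3 + 2*h (a(h) = 2*h + 3 = 3 + 2*h)
a(T(-7)) - ((-11987 + 13214) + (1468 - 1*7007)) = (3 + 2*3) - ((-11987 + 13214) + (1468 - 1*7007)) = (3 + 6) - (1227 + (1468 - 7007)) = 9 - (1227 - 5539) = 9 - 1*(-4312) = 9 + 4312 = 4321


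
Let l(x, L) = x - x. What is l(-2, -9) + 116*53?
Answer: 6148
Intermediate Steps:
l(x, L) = 0
l(-2, -9) + 116*53 = 0 + 116*53 = 0 + 6148 = 6148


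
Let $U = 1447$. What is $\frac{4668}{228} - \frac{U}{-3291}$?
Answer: $\frac{1307692}{62529} \approx 20.913$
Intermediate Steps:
$\frac{4668}{228} - \frac{U}{-3291} = \frac{4668}{228} - \frac{1447}{-3291} = 4668 \cdot \frac{1}{228} - 1447 \left(- \frac{1}{3291}\right) = \frac{389}{19} - - \frac{1447}{3291} = \frac{389}{19} + \frac{1447}{3291} = \frac{1307692}{62529}$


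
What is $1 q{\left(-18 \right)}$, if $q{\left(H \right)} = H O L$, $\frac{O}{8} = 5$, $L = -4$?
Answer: $2880$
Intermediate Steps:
$O = 40$ ($O = 8 \cdot 5 = 40$)
$q{\left(H \right)} = - 160 H$ ($q{\left(H \right)} = H 40 \left(-4\right) = 40 H \left(-4\right) = - 160 H$)
$1 q{\left(-18 \right)} = 1 \left(\left(-160\right) \left(-18\right)\right) = 1 \cdot 2880 = 2880$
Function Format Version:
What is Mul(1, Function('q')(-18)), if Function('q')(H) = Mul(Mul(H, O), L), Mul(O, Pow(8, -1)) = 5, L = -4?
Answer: 2880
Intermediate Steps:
O = 40 (O = Mul(8, 5) = 40)
Function('q')(H) = Mul(-160, H) (Function('q')(H) = Mul(Mul(H, 40), -4) = Mul(Mul(40, H), -4) = Mul(-160, H))
Mul(1, Function('q')(-18)) = Mul(1, Mul(-160, -18)) = Mul(1, 2880) = 2880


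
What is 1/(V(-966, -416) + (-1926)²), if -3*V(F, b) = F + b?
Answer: 3/11129810 ≈ 2.6955e-7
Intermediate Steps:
V(F, b) = -F/3 - b/3 (V(F, b) = -(F + b)/3 = -F/3 - b/3)
1/(V(-966, -416) + (-1926)²) = 1/((-⅓*(-966) - ⅓*(-416)) + (-1926)²) = 1/((322 + 416/3) + 3709476) = 1/(1382/3 + 3709476) = 1/(11129810/3) = 3/11129810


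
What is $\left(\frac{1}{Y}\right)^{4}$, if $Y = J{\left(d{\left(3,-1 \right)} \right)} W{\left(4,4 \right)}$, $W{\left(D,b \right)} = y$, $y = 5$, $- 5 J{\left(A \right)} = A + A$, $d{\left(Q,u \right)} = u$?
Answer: $\frac{1}{16} \approx 0.0625$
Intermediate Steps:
$J{\left(A \right)} = - \frac{2 A}{5}$ ($J{\left(A \right)} = - \frac{A + A}{5} = - \frac{2 A}{5}$)
$W{\left(D,b \right)} = 5$
$Y = 2$ ($Y = \left(- \frac{2}{5}\right) \left(-1\right) 5 = \frac{2}{5} \cdot 5 = 2$)
$\left(\frac{1}{Y}\right)^{4} = \left(\frac{1}{2}\right)^{4} = \frac{1}{16}$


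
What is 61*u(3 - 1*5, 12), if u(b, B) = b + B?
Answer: 610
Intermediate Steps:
u(b, B) = B + b
61*u(3 - 1*5, 12) = 61*(12 + (3 - 1*5)) = 61*(12 + (3 - 5)) = 61*(12 - 2) = 61*10 = 610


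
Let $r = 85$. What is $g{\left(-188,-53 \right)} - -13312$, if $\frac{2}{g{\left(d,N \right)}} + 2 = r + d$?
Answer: $\frac{1397758}{105} \approx 13312.0$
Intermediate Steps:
$g{\left(d,N \right)} = \frac{2}{83 + d}$ ($g{\left(d,N \right)} = \frac{2}{-2 + \left(85 + d\right)} = \frac{2}{83 + d}$)
$g{\left(-188,-53 \right)} - -13312 = \frac{2}{83 - 188} - -13312 = \frac{2}{-105} + 13312 = 2 \left(- \frac{1}{105}\right) + 13312 = - \frac{2}{105} + 13312 = \frac{1397758}{105}$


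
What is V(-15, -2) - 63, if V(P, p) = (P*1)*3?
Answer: -108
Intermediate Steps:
V(P, p) = 3*P (V(P, p) = P*3 = 3*P)
V(-15, -2) - 63 = 3*(-15) - 63 = -45 - 63 = -108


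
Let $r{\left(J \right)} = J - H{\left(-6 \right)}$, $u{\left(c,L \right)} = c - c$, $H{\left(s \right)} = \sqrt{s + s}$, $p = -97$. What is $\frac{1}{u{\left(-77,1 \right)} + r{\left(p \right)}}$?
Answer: $\frac{i}{- 97 i + 2 \sqrt{3}} \approx -0.010296 + 0.0003677 i$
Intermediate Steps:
$H{\left(s \right)} = \sqrt{2} \sqrt{s}$ ($H{\left(s \right)} = \sqrt{2 s} = \sqrt{2} \sqrt{s}$)
$u{\left(c,L \right)} = 0$
$r{\left(J \right)} = J - 2 i \sqrt{3}$ ($r{\left(J \right)} = J - \sqrt{2} \sqrt{-6} = J - \sqrt{2} i \sqrt{6} = J - 2 i \sqrt{3}$)
$\frac{1}{u{\left(-77,1 \right)} + r{\left(p \right)}} = \frac{1}{0 - \left(97 + 2 i \sqrt{3}\right)} = \frac{1}{-97 - 2 i \sqrt{3}}$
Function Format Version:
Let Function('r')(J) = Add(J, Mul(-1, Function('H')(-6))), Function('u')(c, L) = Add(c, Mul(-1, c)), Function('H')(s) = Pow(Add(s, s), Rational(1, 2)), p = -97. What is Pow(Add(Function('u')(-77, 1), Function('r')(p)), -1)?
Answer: Mul(I, Pow(Add(Mul(-97, I), Mul(2, Pow(3, Rational(1, 2)))), -1)) ≈ Add(-0.010296, Mul(0.00036770, I))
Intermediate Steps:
Function('H')(s) = Mul(Pow(2, Rational(1, 2)), Pow(s, Rational(1, 2))) (Function('H')(s) = Pow(Mul(2, s), Rational(1, 2)) = Mul(Pow(2, Rational(1, 2)), Pow(s, Rational(1, 2))))
Function('u')(c, L) = 0
Function('r')(J) = Add(J, Mul(-2, I, Pow(3, Rational(1, 2)))) (Function('r')(J) = Add(J, Mul(-1, Mul(Pow(2, Rational(1, 2)), Pow(-6, Rational(1, 2))))) = Add(J, Mul(-1, Mul(Pow(2, Rational(1, 2)), Mul(I, Pow(6, Rational(1, 2)))))) = Add(J, Mul(-1, Mul(2, I, Pow(3, Rational(1, 2))))) = Add(J, Mul(-2, I, Pow(3, Rational(1, 2)))))
Pow(Add(Function('u')(-77, 1), Function('r')(p)), -1) = Pow(Add(0, Add(-97, Mul(-2, I, Pow(3, Rational(1, 2))))), -1) = Pow(Add(-97, Mul(-2, I, Pow(3, Rational(1, 2)))), -1)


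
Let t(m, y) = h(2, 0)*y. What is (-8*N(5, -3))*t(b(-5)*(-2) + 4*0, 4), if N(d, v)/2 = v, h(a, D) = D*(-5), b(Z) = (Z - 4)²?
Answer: 0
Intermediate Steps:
b(Z) = (-4 + Z)²
h(a, D) = -5*D
N(d, v) = 2*v
t(m, y) = 0 (t(m, y) = (-5*0)*y = 0*y = 0)
(-8*N(5, -3))*t(b(-5)*(-2) + 4*0, 4) = -16*(-3)*0 = -8*(-6)*0 = 48*0 = 0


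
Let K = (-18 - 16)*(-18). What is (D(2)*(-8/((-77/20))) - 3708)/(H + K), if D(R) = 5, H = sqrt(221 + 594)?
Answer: -174246192/28777133 + 284716*sqrt(815)/28777133 ≈ -5.7726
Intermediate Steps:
K = 612 (K = -34*(-18) = 612)
H = sqrt(815) ≈ 28.548
(D(2)*(-8/((-77/20))) - 3708)/(H + K) = (5*(-8/((-77/20))) - 3708)/(sqrt(815) + 612) = (5*(-8/((-77*1/20))) - 3708)/(612 + sqrt(815)) = (5*(-8/(-77/20)) - 3708)/(612 + sqrt(815)) = (5*(-8*(-20/77)) - 3708)/(612 + sqrt(815)) = (5*(160/77) - 3708)/(612 + sqrt(815)) = (800/77 - 3708)/(612 + sqrt(815)) = -284716/(77*(612 + sqrt(815)))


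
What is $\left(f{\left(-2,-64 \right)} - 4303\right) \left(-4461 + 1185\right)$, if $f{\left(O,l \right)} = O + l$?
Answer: $14312844$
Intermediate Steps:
$\left(f{\left(-2,-64 \right)} - 4303\right) \left(-4461 + 1185\right) = \left(\left(-2 - 64\right) - 4303\right) \left(-4461 + 1185\right) = \left(-66 - 4303\right) \left(-3276\right) = \left(-4369\right) \left(-3276\right) = 14312844$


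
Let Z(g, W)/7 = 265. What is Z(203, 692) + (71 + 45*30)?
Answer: 3276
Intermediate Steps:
Z(g, W) = 1855 (Z(g, W) = 7*265 = 1855)
Z(203, 692) + (71 + 45*30) = 1855 + (71 + 45*30) = 1855 + (71 + 1350) = 1855 + 1421 = 3276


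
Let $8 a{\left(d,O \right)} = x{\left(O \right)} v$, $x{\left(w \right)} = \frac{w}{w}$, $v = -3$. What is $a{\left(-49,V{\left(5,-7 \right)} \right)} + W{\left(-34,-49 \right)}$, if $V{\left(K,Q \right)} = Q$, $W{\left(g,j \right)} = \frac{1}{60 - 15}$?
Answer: $- \frac{127}{360} \approx -0.35278$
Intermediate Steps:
$W{\left(g,j \right)} = \frac{1}{45}$
$x{\left(w \right)} = 1$
$a{\left(d,O \right)} = - \frac{3}{8}$ ($a{\left(d,O \right)} = \frac{1 \left(-3\right)}{8} = \frac{1}{8} \left(-3\right) = - \frac{3}{8}$)
$a{\left(-49,V{\left(5,-7 \right)} \right)} + W{\left(-34,-49 \right)} = - \frac{3}{8} + \frac{1}{45} = - \frac{127}{360}$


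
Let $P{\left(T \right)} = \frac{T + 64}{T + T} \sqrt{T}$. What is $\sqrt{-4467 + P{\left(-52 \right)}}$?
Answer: $\frac{\sqrt{-754923 - 39 i \sqrt{13}}}{13} \approx 0.0062246 - 66.836 i$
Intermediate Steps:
$P{\left(T \right)} = \frac{64 + T}{2 \sqrt{T}}$ ($P{\left(T \right)} = \frac{64 + T}{2 T} \sqrt{T} = \frac{64 + T}{2 \sqrt{T}}$)
$\sqrt{-4467 + P{\left(-52 \right)}} = \sqrt{-4467 + \frac{64 - 52}{2 \cdot 2 i \sqrt{13}}} = \sqrt{-4467 + \frac{1}{2} \left(- \frac{i \sqrt{13}}{26}\right) 12} = \sqrt{-4467 - \frac{3 i \sqrt{13}}{13}}$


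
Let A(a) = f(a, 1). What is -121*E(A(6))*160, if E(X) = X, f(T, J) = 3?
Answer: -58080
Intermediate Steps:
A(a) = 3
-121*E(A(6))*160 = -121*3*160 = -363*160 = -58080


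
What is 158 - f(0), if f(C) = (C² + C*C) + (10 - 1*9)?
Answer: 157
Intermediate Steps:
f(C) = 1 + 2*C² (f(C) = (C² + C²) + (10 - 9) = 2*C² + 1 = 1 + 2*C²)
158 - f(0) = 158 - (1 + 2*0²) = 158 - (1 + 2*0) = 158 - (1 + 0) = 158 - 1*1 = 158 - 1 = 157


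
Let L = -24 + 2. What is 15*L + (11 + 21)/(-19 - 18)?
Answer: -12242/37 ≈ -330.86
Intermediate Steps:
L = -22
15*L + (11 + 21)/(-19 - 18) = 15*(-22) + (11 + 21)/(-19 - 18) = -330 + 32/(-37) = -330 + 32*(-1/37) = -330 - 32/37 = -12242/37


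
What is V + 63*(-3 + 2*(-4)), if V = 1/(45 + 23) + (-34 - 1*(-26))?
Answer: -47667/68 ≈ -700.99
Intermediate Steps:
V = -543/68 (V = 1/68 + (-34 + 26) = 1/68 - 8 = -543/68 ≈ -7.9853)
V + 63*(-3 + 2*(-4)) = -543/68 + 63*(-3 + 2*(-4)) = -543/68 + 63*(-3 - 8) = -543/68 + 63*(-11) = -543/68 - 693 = -47667/68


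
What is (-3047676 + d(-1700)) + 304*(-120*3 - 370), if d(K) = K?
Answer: -3271296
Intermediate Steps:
(-3047676 + d(-1700)) + 304*(-120*3 - 370) = (-3047676 - 1700) + 304*(-120*3 - 370) = -3049376 + 304*(-360 - 370) = -3049376 + 304*(-730) = -3049376 - 221920 = -3271296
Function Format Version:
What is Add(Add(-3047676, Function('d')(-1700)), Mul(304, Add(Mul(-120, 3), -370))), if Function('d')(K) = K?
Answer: -3271296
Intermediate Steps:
Add(Add(-3047676, Function('d')(-1700)), Mul(304, Add(Mul(-120, 3), -370))) = Add(Add(-3047676, -1700), Mul(304, Add(Mul(-120, 3), -370))) = Add(-3049376, Mul(304, Add(-360, -370))) = Add(-3049376, Mul(304, -730)) = Add(-3049376, -221920) = -3271296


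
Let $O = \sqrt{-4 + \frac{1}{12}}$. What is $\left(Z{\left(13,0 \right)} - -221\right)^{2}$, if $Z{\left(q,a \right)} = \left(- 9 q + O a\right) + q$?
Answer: $13689$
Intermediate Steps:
$O = \frac{i \sqrt{141}}{6}$ ($O = \sqrt{-4 + \frac{1}{12}} = \sqrt{- \frac{47}{12}} = \frac{i \sqrt{141}}{6} \approx 1.9791 i$)
$Z{\left(q,a \right)} = - 8 q + \frac{i a \sqrt{141}}{6}$ ($Z{\left(q,a \right)} = \left(- 9 q + \frac{i \sqrt{141}}{6} a\right) + q = \left(- 9 q + \frac{i a \sqrt{141}}{6}\right) + q = - 8 q + \frac{i a \sqrt{141}}{6}$)
$\left(Z{\left(13,0 \right)} - -221\right)^{2} = \left(\left(\left(-8\right) 13 + \frac{1}{6} i 0 \sqrt{141}\right) - -221\right)^{2} = \left(\left(-104 + 0\right) + 221\right)^{2} = \left(-104 + 221\right)^{2} = 117^{2} = 13689$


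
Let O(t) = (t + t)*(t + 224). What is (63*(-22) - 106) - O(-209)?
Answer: 4778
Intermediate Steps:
O(t) = 2*t*(224 + t) (O(t) = (2*t)*(224 + t) = 2*t*(224 + t))
(63*(-22) - 106) - O(-209) = (63*(-22) - 106) - 2*(-209)*(224 - 209) = (-1386 - 106) - 2*(-209)*15 = -1492 - 1*(-6270) = -1492 + 6270 = 4778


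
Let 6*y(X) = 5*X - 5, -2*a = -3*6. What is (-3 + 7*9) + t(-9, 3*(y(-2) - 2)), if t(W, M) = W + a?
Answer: 60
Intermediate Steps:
a = 9 (a = -(-3)*6/2 = -½*(-18) = 9)
y(X) = -⅚ + 5*X/6 (y(X) = (5*X - 5)/6 = (-5 + 5*X)/6 = -⅚ + 5*X/6)
t(W, M) = 9 + W (t(W, M) = W + 9 = 9 + W)
(-3 + 7*9) + t(-9, 3*(y(-2) - 2)) = (-3 + 7*9) + (9 - 9) = (-3 + 63) + 0 = 60 + 0 = 60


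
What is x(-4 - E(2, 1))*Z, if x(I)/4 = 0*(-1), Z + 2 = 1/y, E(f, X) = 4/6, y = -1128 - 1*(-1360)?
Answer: 0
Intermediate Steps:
y = 232 (y = -1128 + 1360 = 232)
E(f, X) = 2/3 (E(f, X) = 4*(1/6) = 2/3)
Z = -463/232 (Z = -2 + 1/232 = -463/232 ≈ -1.9957)
x(I) = 0 (x(I) = 4*(0*(-1)) = 4*0 = 0)
x(-4 - E(2, 1))*Z = 0*(-463/232) = 0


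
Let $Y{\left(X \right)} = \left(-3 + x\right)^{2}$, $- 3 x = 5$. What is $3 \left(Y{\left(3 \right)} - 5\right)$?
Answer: $\frac{151}{3} \approx 50.333$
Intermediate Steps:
$x = - \frac{5}{3}$ ($x = \left(- \frac{1}{3}\right) 5 = - \frac{5}{3} \approx -1.6667$)
$Y{\left(X \right)} = \frac{196}{9}$ ($Y{\left(X \right)} = \left(-3 - \frac{5}{3}\right)^{2} = \left(- \frac{14}{3}\right)^{2} = \frac{196}{9}$)
$3 \left(Y{\left(3 \right)} - 5\right) = 3 \left(\frac{196}{9} - 5\right) = 3 \cdot \frac{151}{9} = \frac{151}{3}$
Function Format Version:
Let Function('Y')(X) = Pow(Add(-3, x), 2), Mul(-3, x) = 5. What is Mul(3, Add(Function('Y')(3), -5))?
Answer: Rational(151, 3) ≈ 50.333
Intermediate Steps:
x = Rational(-5, 3) (x = Mul(Rational(-1, 3), 5) = Rational(-5, 3) ≈ -1.6667)
Function('Y')(X) = Rational(196, 9) (Function('Y')(X) = Pow(Add(-3, Rational(-5, 3)), 2) = Pow(Rational(-14, 3), 2) = Rational(196, 9))
Mul(3, Add(Function('Y')(3), -5)) = Mul(3, Add(Rational(196, 9), -5)) = Mul(3, Rational(151, 9)) = Rational(151, 3)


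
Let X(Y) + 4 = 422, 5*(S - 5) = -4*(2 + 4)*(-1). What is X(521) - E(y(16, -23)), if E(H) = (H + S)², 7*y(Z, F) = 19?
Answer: 320206/1225 ≈ 261.39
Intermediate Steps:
y(Z, F) = 19/7 (y(Z, F) = (⅐)*19 = 19/7)
S = 49/5 (S = 5 + (-4*(2 + 4)*(-1))/5 = 5 + (-24*(-1))/5 = 5 + (-4*(-6))/5 = 5 + (⅕)*24 = 5 + 24/5 = 49/5 ≈ 9.8000)
X(Y) = 418 (X(Y) = -4 + 422 = 418)
E(H) = (49/5 + H)² (E(H) = (H + 49/5)² = (49/5 + H)²)
X(521) - E(y(16, -23)) = 418 - (49 + 5*(19/7))²/25 = 418 - (49 + 95/7)²/25 = 418 - (438/7)²/25 = 418 - 191844/(25*49) = 418 - 1*191844/1225 = 418 - 191844/1225 = 320206/1225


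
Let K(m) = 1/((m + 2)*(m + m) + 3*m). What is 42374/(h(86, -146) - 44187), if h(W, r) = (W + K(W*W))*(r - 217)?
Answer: -1545992847032/2751111309661 ≈ -0.56195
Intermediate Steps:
K(m) = 1/(3*m + 2*m*(2 + m)) (K(m) = 1/((2 + m)*(2*m) + 3*m) = 1/(2*m*(2 + m) + 3*m) = 1/(3*m + 2*m*(2 + m)))
h(W, r) = (-217 + r)*(W + 1/(W²*(7 + 2*W²))) (h(W, r) = (W + 1/(((W*W))*(7 + 2*(W*W))))*(r - 217) = (W + 1/((W²)*(7 + 2*W²)))*(-217 + r) = (W + 1/(W²*(7 + 2*W²)))*(-217 + r) = (-217 + r)*(W + 1/(W²*(7 + 2*W²))))
42374/(h(86, -146) - 44187) = 42374/((-217 - 146 + 86³*(-217 - 146)*(7 + 2*86²))/(86²*(7 + 2*86²)) - 44187) = 42374/((-217 - 146 + 636056*(-363)*(7 + 2*7396))/(7396*(7 + 2*7396)) - 44187) = 42374/((-217 - 146 + 636056*(-363)*(7 + 14792))/(7396*(7 + 14792)) - 44187) = 42374/((1/7396)*(-217 - 146 + 636056*(-363)*14799)/14799 - 44187) = 42374/((1/7396)*(1/14799)*(-217 - 146 - 3416916366072) - 44187) = 42374/((1/7396)*(1/14799)*(-3416916366435) - 44187) = 42374/(-1138972122145/36484468 - 44187) = 42374/(-2751111309661/36484468) = 42374*(-36484468/2751111309661) = -1545992847032/2751111309661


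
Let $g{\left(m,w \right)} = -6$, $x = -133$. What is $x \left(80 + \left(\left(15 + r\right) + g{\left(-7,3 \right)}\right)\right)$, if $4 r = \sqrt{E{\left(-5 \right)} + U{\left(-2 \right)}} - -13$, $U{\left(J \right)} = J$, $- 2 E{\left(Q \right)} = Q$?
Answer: $- \frac{49077}{4} - \frac{133 \sqrt{2}}{8} \approx -12293.0$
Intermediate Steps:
$E{\left(Q \right)} = - \frac{Q}{2}$
$r = \frac{13}{4} + \frac{\sqrt{2}}{8}$ ($r = \frac{\sqrt{\left(- \frac{1}{2}\right) \left(-5\right) - 2} - -13}{4} = \frac{\sqrt{\frac{5}{2} - 2} + 13}{4} = \frac{\sqrt{\frac{1}{2}} + 13}{4} = \frac{\frac{\sqrt{2}}{2} + 13}{4} = \frac{13 + \frac{\sqrt{2}}{2}}{4} = \frac{13}{4} + \frac{\sqrt{2}}{8} \approx 3.4268$)
$x \left(80 + \left(\left(15 + r\right) + g{\left(-7,3 \right)}\right)\right) = - 133 \left(80 + \left(\left(15 + \left(\frac{13}{4} + \frac{\sqrt{2}}{8}\right)\right) - 6\right)\right) = - 133 \left(80 + \left(\left(\frac{73}{4} + \frac{\sqrt{2}}{8}\right) - 6\right)\right) = - 133 \left(80 + \left(\frac{49}{4} + \frac{\sqrt{2}}{8}\right)\right) = - 133 \left(\frac{369}{4} + \frac{\sqrt{2}}{8}\right) = - \frac{49077}{4} - \frac{133 \sqrt{2}}{8}$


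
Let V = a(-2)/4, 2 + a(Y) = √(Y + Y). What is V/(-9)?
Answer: 1/18 - I/18 ≈ 0.055556 - 0.055556*I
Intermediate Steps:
a(Y) = -2 + √2*√Y (a(Y) = -2 + √(Y + Y) = -2 + √(2*Y) = -2 + √2*√Y)
V = -½ + I/2 (V = (-2 + √2*√(-2))/4 = (-2 + √2*(I*√2))*(¼) = (-2 + 2*I)*(¼) = -½ + I/2 ≈ -0.5 + 0.5*I)
V/(-9) = (-½ + I/2)/(-9) = (-½ + I/2)*(-⅑) = 1/18 - I/18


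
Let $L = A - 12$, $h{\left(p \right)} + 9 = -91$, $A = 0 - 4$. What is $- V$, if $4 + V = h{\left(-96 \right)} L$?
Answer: $-1596$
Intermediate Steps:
$A = -4$ ($A = 0 - 4 = -4$)
$h{\left(p \right)} = -100$ ($h{\left(p \right)} = -9 - 91 = -100$)
$L = -16$ ($L = -4 - 12 = -16$)
$V = 1596$ ($V = -4 - -1600 = -4 + 1600 = 1596$)
$- V = \left(-1\right) 1596 = -1596$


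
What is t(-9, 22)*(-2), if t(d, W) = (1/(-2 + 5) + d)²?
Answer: -1352/9 ≈ -150.22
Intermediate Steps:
t(d, W) = (⅓ + d)² (t(d, W) = (1/3 + d)² = (⅓ + d)²)
t(-9, 22)*(-2) = ((1 + 3*(-9))²/9)*(-2) = ((1 - 27)²/9)*(-2) = ((⅑)*(-26)²)*(-2) = ((⅑)*676)*(-2) = (676/9)*(-2) = -1352/9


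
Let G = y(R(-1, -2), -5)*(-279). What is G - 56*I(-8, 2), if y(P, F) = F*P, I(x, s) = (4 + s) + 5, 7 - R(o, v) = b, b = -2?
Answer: 11939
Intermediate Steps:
R(o, v) = 9 (R(o, v) = 7 - 1*(-2) = 7 + 2 = 9)
I(x, s) = 9 + s
G = 12555 (G = -5*9*(-279) = -45*(-279) = 12555)
G - 56*I(-8, 2) = 12555 - 56*(9 + 2) = 12555 - 56*11 = 12555 - 1*616 = 12555 - 616 = 11939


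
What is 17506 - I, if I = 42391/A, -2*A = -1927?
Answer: 33649280/1927 ≈ 17462.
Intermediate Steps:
A = 1927/2 (A = -1/2*(-1927) = 1927/2 ≈ 963.50)
I = 84782/1927 (I = 42391/(1927/2) = 42391*(2/1927) = 84782/1927 ≈ 43.997)
17506 - I = 17506 - 1*84782/1927 = 17506 - 84782/1927 = 33649280/1927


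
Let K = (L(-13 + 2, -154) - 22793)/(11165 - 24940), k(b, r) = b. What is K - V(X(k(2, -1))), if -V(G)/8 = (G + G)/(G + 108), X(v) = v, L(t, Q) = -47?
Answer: 59064/30305 ≈ 1.9490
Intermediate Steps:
V(G) = -16*G/(108 + G) (V(G) = -8*(G + G)/(G + 108) = -8*2*G/(108 + G) = -16*G/(108 + G))
K = 4568/2755 (K = (-47 - 22793)/(11165 - 24940) = -22840/(-13775) = -22840*(-1/13775) = 4568/2755 ≈ 1.6581)
K - V(X(k(2, -1))) = 4568/2755 - (-16)*2/(108 + 2) = 4568/2755 - (-16)*2/110 = 4568/2755 - 1*(-16/55) = 4568/2755 + 16/55 = 59064/30305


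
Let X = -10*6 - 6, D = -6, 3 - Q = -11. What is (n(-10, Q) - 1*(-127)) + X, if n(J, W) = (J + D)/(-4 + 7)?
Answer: 167/3 ≈ 55.667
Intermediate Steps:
Q = 14 (Q = 3 - 1*(-11) = 3 + 11 = 14)
n(J, W) = -2 + J/3 (n(J, W) = (J - 6)/(-4 + 7) = (-6 + J)/3 = (-6 + J)*(⅓) = -2 + J/3)
X = -66 (X = -60 - 6 = -66)
(n(-10, Q) - 1*(-127)) + X = ((-2 + (⅓)*(-10)) - 1*(-127)) - 66 = ((-2 - 10/3) + 127) - 66 = (-16/3 + 127) - 66 = 365/3 - 66 = 167/3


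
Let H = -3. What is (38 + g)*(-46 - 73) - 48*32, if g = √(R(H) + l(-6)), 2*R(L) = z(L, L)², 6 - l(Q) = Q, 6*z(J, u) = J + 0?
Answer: -6058 - 119*√194/4 ≈ -6472.4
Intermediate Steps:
z(J, u) = J/6 (z(J, u) = (J + 0)/6 = J/6)
l(Q) = 6 - Q
R(L) = L²/72 (R(L) = (L/6)²/2 = (L²/36)/2 = L²/72)
g = √194/4 (g = √((1/72)*(-3)² + (6 - 1*(-6))) = √((1/72)*9 + (6 + 6)) = √(⅛ + 12) = √(97/8) = √194/4 ≈ 3.4821)
(38 + g)*(-46 - 73) - 48*32 = (38 + √194/4)*(-46 - 73) - 48*32 = (38 + √194/4)*(-119) - 1536 = (-4522 - 119*√194/4) - 1536 = -6058 - 119*√194/4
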